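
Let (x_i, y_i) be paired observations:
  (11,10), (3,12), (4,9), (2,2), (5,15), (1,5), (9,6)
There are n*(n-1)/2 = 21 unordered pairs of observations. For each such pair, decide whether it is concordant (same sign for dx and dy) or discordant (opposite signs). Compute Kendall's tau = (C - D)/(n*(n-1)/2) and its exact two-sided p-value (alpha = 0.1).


Step 1: Enumerate the 21 unordered pairs (i,j) with i<j and classify each by sign(x_j-x_i) * sign(y_j-y_i).
  (1,2):dx=-8,dy=+2->D; (1,3):dx=-7,dy=-1->C; (1,4):dx=-9,dy=-8->C; (1,5):dx=-6,dy=+5->D
  (1,6):dx=-10,dy=-5->C; (1,7):dx=-2,dy=-4->C; (2,3):dx=+1,dy=-3->D; (2,4):dx=-1,dy=-10->C
  (2,5):dx=+2,dy=+3->C; (2,6):dx=-2,dy=-7->C; (2,7):dx=+6,dy=-6->D; (3,4):dx=-2,dy=-7->C
  (3,5):dx=+1,dy=+6->C; (3,6):dx=-3,dy=-4->C; (3,7):dx=+5,dy=-3->D; (4,5):dx=+3,dy=+13->C
  (4,6):dx=-1,dy=+3->D; (4,7):dx=+7,dy=+4->C; (5,6):dx=-4,dy=-10->C; (5,7):dx=+4,dy=-9->D
  (6,7):dx=+8,dy=+1->C
Step 2: C = 14, D = 7, total pairs = 21.
Step 3: tau = (C - D)/(n(n-1)/2) = (14 - 7)/21 = 0.333333.
Step 4: Exact two-sided p-value (enumerate n! = 5040 permutations of y under H0): p = 0.381349.
Step 5: alpha = 0.1. fail to reject H0.

tau_b = 0.3333 (C=14, D=7), p = 0.381349, fail to reject H0.


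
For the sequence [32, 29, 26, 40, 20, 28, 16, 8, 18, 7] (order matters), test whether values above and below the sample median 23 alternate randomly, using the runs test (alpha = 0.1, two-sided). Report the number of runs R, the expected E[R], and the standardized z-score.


Step 1: Compute median = 23; label A = above, B = below.
Labels in order: AAAABABBBB  (n_A = 5, n_B = 5)
Step 2: Count runs R = 4.
Step 3: Under H0 (random ordering), E[R] = 2*n_A*n_B/(n_A+n_B) + 1 = 2*5*5/10 + 1 = 6.0000.
        Var[R] = 2*n_A*n_B*(2*n_A*n_B - n_A - n_B) / ((n_A+n_B)^2 * (n_A+n_B-1)) = 2000/900 = 2.2222.
        SD[R] = 1.4907.
Step 4: Continuity-corrected z = (R + 0.5 - E[R]) / SD[R] = (4 + 0.5 - 6.0000) / 1.4907 = -1.0062.
Step 5: Two-sided p-value via normal approximation = 2*(1 - Phi(|z|)) = 0.314305.
Step 6: alpha = 0.1. fail to reject H0.

R = 4, z = -1.0062, p = 0.314305, fail to reject H0.


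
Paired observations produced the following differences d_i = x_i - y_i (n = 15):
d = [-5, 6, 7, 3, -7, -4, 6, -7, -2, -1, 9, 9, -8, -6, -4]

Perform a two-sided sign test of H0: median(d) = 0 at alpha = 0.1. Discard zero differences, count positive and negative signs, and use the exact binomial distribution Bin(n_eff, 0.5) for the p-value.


Step 1: Discard zero differences. Original n = 15; n_eff = number of nonzero differences = 15.
Nonzero differences (with sign): -5, +6, +7, +3, -7, -4, +6, -7, -2, -1, +9, +9, -8, -6, -4
Step 2: Count signs: positive = 6, negative = 9.
Step 3: Under H0: P(positive) = 0.5, so the number of positives S ~ Bin(15, 0.5).
Step 4: Two-sided exact p-value = sum of Bin(15,0.5) probabilities at or below the observed probability = 0.607239.
Step 5: alpha = 0.1. fail to reject H0.

n_eff = 15, pos = 6, neg = 9, p = 0.607239, fail to reject H0.


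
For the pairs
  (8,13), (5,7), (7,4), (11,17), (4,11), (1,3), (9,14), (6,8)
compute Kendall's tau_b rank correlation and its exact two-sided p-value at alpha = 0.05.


Step 1: Enumerate the 28 unordered pairs (i,j) with i<j and classify each by sign(x_j-x_i) * sign(y_j-y_i).
  (1,2):dx=-3,dy=-6->C; (1,3):dx=-1,dy=-9->C; (1,4):dx=+3,dy=+4->C; (1,5):dx=-4,dy=-2->C
  (1,6):dx=-7,dy=-10->C; (1,7):dx=+1,dy=+1->C; (1,8):dx=-2,dy=-5->C; (2,3):dx=+2,dy=-3->D
  (2,4):dx=+6,dy=+10->C; (2,5):dx=-1,dy=+4->D; (2,6):dx=-4,dy=-4->C; (2,7):dx=+4,dy=+7->C
  (2,8):dx=+1,dy=+1->C; (3,4):dx=+4,dy=+13->C; (3,5):dx=-3,dy=+7->D; (3,6):dx=-6,dy=-1->C
  (3,7):dx=+2,dy=+10->C; (3,8):dx=-1,dy=+4->D; (4,5):dx=-7,dy=-6->C; (4,6):dx=-10,dy=-14->C
  (4,7):dx=-2,dy=-3->C; (4,8):dx=-5,dy=-9->C; (5,6):dx=-3,dy=-8->C; (5,7):dx=+5,dy=+3->C
  (5,8):dx=+2,dy=-3->D; (6,7):dx=+8,dy=+11->C; (6,8):dx=+5,dy=+5->C; (7,8):dx=-3,dy=-6->C
Step 2: C = 23, D = 5, total pairs = 28.
Step 3: tau = (C - D)/(n(n-1)/2) = (23 - 5)/28 = 0.642857.
Step 4: Exact two-sided p-value (enumerate n! = 40320 permutations of y under H0): p = 0.031151.
Step 5: alpha = 0.05. reject H0.

tau_b = 0.6429 (C=23, D=5), p = 0.031151, reject H0.


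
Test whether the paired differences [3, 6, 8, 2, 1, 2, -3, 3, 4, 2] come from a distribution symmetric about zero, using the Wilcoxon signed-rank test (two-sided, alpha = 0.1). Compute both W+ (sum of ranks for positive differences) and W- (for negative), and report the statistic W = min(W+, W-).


Step 1: Drop any zero differences (none here) and take |d_i|.
|d| = [3, 6, 8, 2, 1, 2, 3, 3, 4, 2]
Step 2: Midrank |d_i| (ties get averaged ranks).
ranks: |3|->6, |6|->9, |8|->10, |2|->3, |1|->1, |2|->3, |3|->6, |3|->6, |4|->8, |2|->3
Step 3: Attach original signs; sum ranks with positive sign and with negative sign.
W+ = 6 + 9 + 10 + 3 + 1 + 3 + 6 + 8 + 3 = 49
W- = 6 = 6
(Check: W+ + W- = 55 should equal n(n+1)/2 = 55.)
Step 4: Test statistic W = min(W+, W-) = 6.
Step 5: Ties in |d|, so use the tie-corrected normal approximation.
        E[W] = n(n+1)/4 = 10*11/4 = 27.5.
        Tie groups: |d|=2 (t=3), |d|=3 (t=3); sum(t^3 - t) = 48.
        Var[W] = n(n+1)(2n+1)/24 - sum(t^3-t)/48 = 2310/24 - 48/48 = 95.25.
        z = (W - E[W]) / sqrt(Var[W]) = (6 - 27.5) / 9.7596 = -2.2030.
        Two-sided p = 2*Phi(z) = 0.027598.
Step 6: alpha = 0.1. reject H0.

W+ = 49, W- = 6, W = min = 6, p = 0.027598, reject H0.


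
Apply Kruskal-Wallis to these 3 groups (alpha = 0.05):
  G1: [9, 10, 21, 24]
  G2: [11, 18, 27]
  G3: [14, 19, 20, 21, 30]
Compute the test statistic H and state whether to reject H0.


Step 1: Combine all N = 12 observations and assign midranks.
sorted (value, group, rank): (9,G1,1), (10,G1,2), (11,G2,3), (14,G3,4), (18,G2,5), (19,G3,6), (20,G3,7), (21,G1,8.5), (21,G3,8.5), (24,G1,10), (27,G2,11), (30,G3,12)
Step 2: Sum ranks within each group.
R_1 = 21.5 (n_1 = 4)
R_2 = 19 (n_2 = 3)
R_3 = 37.5 (n_3 = 5)
Step 3: H = 12/(N(N+1)) * sum(R_i^2/n_i) - 3(N+1)
     = 12/(12*13) * (21.5^2/4 + 19^2/3 + 37.5^2/5) - 3*13
     = 0.076923 * 517.146 - 39
     = 0.780449.
Step 4: Ties present; correction factor C = 1 - 6/(12^3 - 12) = 0.996503. Corrected H = 0.780449 / 0.996503 = 0.783187.
Step 5: Under H0, H ~ chi^2(2); p-value = 0.675979.
Step 6: alpha = 0.05. fail to reject H0.

H = 0.7832, df = 2, p = 0.675979, fail to reject H0.


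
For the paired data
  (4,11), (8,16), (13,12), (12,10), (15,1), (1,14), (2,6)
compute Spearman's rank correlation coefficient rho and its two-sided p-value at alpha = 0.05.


Step 1: Rank x and y separately (midranks; no ties here).
rank(x): 4->3, 8->4, 13->6, 12->5, 15->7, 1->1, 2->2
rank(y): 11->4, 16->7, 12->5, 10->3, 1->1, 14->6, 6->2
Step 2: d_i = R_x(i) - R_y(i); compute d_i^2.
  (3-4)^2=1, (4-7)^2=9, (6-5)^2=1, (5-3)^2=4, (7-1)^2=36, (1-6)^2=25, (2-2)^2=0
sum(d^2) = 76.
Step 3: rho = 1 - 6*76 / (7*(7^2 - 1)) = 1 - 456/336 = -0.357143.
Step 4: Under H0, t = rho * sqrt((n-2)/(1-rho^2)) = -0.8550 ~ t(5).
Step 5: Two-sided p-value from the t-distribution with 5 df = 0.431611.
Step 6: alpha = 0.05. fail to reject H0.

rho = -0.3571, p = 0.431611, fail to reject H0 at alpha = 0.05.


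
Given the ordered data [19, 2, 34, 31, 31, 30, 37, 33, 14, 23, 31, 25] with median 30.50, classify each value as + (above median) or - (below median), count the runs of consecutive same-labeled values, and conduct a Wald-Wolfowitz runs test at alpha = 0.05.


Step 1: Compute median = 30.50; label A = above, B = below.
Labels in order: BBAAABAABBAB  (n_A = 6, n_B = 6)
Step 2: Count runs R = 7.
Step 3: Under H0 (random ordering), E[R] = 2*n_A*n_B/(n_A+n_B) + 1 = 2*6*6/12 + 1 = 7.0000.
        Var[R] = 2*n_A*n_B*(2*n_A*n_B - n_A - n_B) / ((n_A+n_B)^2 * (n_A+n_B-1)) = 4320/1584 = 2.7273.
        SD[R] = 1.6514.
Step 4: R = E[R], so z = 0 with no continuity correction.
Step 5: Two-sided p-value via normal approximation = 2*(1 - Phi(|z|)) = 1.000000.
Step 6: alpha = 0.05. fail to reject H0.

R = 7, z = 0.0000, p = 1.000000, fail to reject H0.


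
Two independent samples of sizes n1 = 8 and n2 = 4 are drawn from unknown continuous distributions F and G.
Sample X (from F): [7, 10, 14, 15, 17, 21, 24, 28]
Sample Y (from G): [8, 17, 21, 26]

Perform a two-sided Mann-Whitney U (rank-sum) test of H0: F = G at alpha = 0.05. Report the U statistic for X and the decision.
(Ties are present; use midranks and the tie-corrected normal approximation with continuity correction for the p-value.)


Step 1: Combine and sort all 12 observations; assign midranks.
sorted (value, group): (7,X), (8,Y), (10,X), (14,X), (15,X), (17,X), (17,Y), (21,X), (21,Y), (24,X), (26,Y), (28,X)
ranks: 7->1, 8->2, 10->3, 14->4, 15->5, 17->6.5, 17->6.5, 21->8.5, 21->8.5, 24->10, 26->11, 28->12
Step 2: Rank sum for X: R1 = 1 + 3 + 4 + 5 + 6.5 + 8.5 + 10 + 12 = 50.
Step 3: U_X = R1 - n1(n1+1)/2 = 50 - 8*9/2 = 50 - 36 = 14.
       U_Y = n1*n2 - U_X = 32 - 14 = 18.
Step 4: Ties are present, so use the tie-corrected normal approximation (with continuity correction) for the p-value.
Step 5: p-value = 0.798215; compare to alpha = 0.05. fail to reject H0.

U_X = 14, p = 0.798215, fail to reject H0 at alpha = 0.05.


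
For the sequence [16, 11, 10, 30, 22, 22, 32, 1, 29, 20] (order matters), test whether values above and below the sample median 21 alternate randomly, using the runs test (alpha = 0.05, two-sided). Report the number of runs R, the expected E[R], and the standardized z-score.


Step 1: Compute median = 21; label A = above, B = below.
Labels in order: BBBAAAABAB  (n_A = 5, n_B = 5)
Step 2: Count runs R = 5.
Step 3: Under H0 (random ordering), E[R] = 2*n_A*n_B/(n_A+n_B) + 1 = 2*5*5/10 + 1 = 6.0000.
        Var[R] = 2*n_A*n_B*(2*n_A*n_B - n_A - n_B) / ((n_A+n_B)^2 * (n_A+n_B-1)) = 2000/900 = 2.2222.
        SD[R] = 1.4907.
Step 4: Continuity-corrected z = (R + 0.5 - E[R]) / SD[R] = (5 + 0.5 - 6.0000) / 1.4907 = -0.3354.
Step 5: Two-sided p-value via normal approximation = 2*(1 - Phi(|z|)) = 0.737316.
Step 6: alpha = 0.05. fail to reject H0.

R = 5, z = -0.3354, p = 0.737316, fail to reject H0.


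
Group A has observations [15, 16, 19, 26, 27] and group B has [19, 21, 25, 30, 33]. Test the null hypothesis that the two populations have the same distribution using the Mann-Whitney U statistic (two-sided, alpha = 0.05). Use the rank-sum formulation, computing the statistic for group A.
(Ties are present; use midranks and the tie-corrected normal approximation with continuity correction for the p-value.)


Step 1: Combine and sort all 10 observations; assign midranks.
sorted (value, group): (15,X), (16,X), (19,X), (19,Y), (21,Y), (25,Y), (26,X), (27,X), (30,Y), (33,Y)
ranks: 15->1, 16->2, 19->3.5, 19->3.5, 21->5, 25->6, 26->7, 27->8, 30->9, 33->10
Step 2: Rank sum for X: R1 = 1 + 2 + 3.5 + 7 + 8 = 21.5.
Step 3: U_X = R1 - n1(n1+1)/2 = 21.5 - 5*6/2 = 21.5 - 15 = 6.5.
       U_Y = n1*n2 - U_X = 25 - 6.5 = 18.5.
Step 4: Ties are present, so use the tie-corrected normal approximation (with continuity correction) for the p-value.
Step 5: p-value = 0.249153; compare to alpha = 0.05. fail to reject H0.

U_X = 6.5, p = 0.249153, fail to reject H0 at alpha = 0.05.


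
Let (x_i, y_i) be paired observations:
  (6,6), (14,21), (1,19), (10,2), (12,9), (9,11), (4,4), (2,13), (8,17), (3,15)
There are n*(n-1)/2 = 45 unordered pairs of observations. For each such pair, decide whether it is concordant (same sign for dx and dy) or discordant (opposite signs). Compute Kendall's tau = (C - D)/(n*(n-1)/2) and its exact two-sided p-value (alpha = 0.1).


Step 1: Enumerate the 45 unordered pairs (i,j) with i<j and classify each by sign(x_j-x_i) * sign(y_j-y_i).
  (1,2):dx=+8,dy=+15->C; (1,3):dx=-5,dy=+13->D; (1,4):dx=+4,dy=-4->D; (1,5):dx=+6,dy=+3->C
  (1,6):dx=+3,dy=+5->C; (1,7):dx=-2,dy=-2->C; (1,8):dx=-4,dy=+7->D; (1,9):dx=+2,dy=+11->C
  (1,10):dx=-3,dy=+9->D; (2,3):dx=-13,dy=-2->C; (2,4):dx=-4,dy=-19->C; (2,5):dx=-2,dy=-12->C
  (2,6):dx=-5,dy=-10->C; (2,7):dx=-10,dy=-17->C; (2,8):dx=-12,dy=-8->C; (2,9):dx=-6,dy=-4->C
  (2,10):dx=-11,dy=-6->C; (3,4):dx=+9,dy=-17->D; (3,5):dx=+11,dy=-10->D; (3,6):dx=+8,dy=-8->D
  (3,7):dx=+3,dy=-15->D; (3,8):dx=+1,dy=-6->D; (3,9):dx=+7,dy=-2->D; (3,10):dx=+2,dy=-4->D
  (4,5):dx=+2,dy=+7->C; (4,6):dx=-1,dy=+9->D; (4,7):dx=-6,dy=+2->D; (4,8):dx=-8,dy=+11->D
  (4,9):dx=-2,dy=+15->D; (4,10):dx=-7,dy=+13->D; (5,6):dx=-3,dy=+2->D; (5,7):dx=-8,dy=-5->C
  (5,8):dx=-10,dy=+4->D; (5,9):dx=-4,dy=+8->D; (5,10):dx=-9,dy=+6->D; (6,7):dx=-5,dy=-7->C
  (6,8):dx=-7,dy=+2->D; (6,9):dx=-1,dy=+6->D; (6,10):dx=-6,dy=+4->D; (7,8):dx=-2,dy=+9->D
  (7,9):dx=+4,dy=+13->C; (7,10):dx=-1,dy=+11->D; (8,9):dx=+6,dy=+4->C; (8,10):dx=+1,dy=+2->C
  (9,10):dx=-5,dy=-2->C
Step 2: C = 20, D = 25, total pairs = 45.
Step 3: tau = (C - D)/(n(n-1)/2) = (20 - 25)/45 = -0.111111.
Step 4: Exact two-sided p-value (enumerate n! = 3628800 permutations of y under H0): p = 0.727490.
Step 5: alpha = 0.1. fail to reject H0.

tau_b = -0.1111 (C=20, D=25), p = 0.727490, fail to reject H0.


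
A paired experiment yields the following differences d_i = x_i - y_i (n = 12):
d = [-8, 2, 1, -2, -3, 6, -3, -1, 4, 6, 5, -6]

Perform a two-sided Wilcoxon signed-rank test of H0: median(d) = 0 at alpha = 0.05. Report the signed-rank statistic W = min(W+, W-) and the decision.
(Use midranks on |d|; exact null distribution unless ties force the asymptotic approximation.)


Step 1: Drop any zero differences (none here) and take |d_i|.
|d| = [8, 2, 1, 2, 3, 6, 3, 1, 4, 6, 5, 6]
Step 2: Midrank |d_i| (ties get averaged ranks).
ranks: |8|->12, |2|->3.5, |1|->1.5, |2|->3.5, |3|->5.5, |6|->10, |3|->5.5, |1|->1.5, |4|->7, |6|->10, |5|->8, |6|->10
Step 3: Attach original signs; sum ranks with positive sign and with negative sign.
W+ = 3.5 + 1.5 + 10 + 7 + 10 + 8 = 40
W- = 12 + 3.5 + 5.5 + 5.5 + 1.5 + 10 = 38
(Check: W+ + W- = 78 should equal n(n+1)/2 = 78.)
Step 4: Test statistic W = min(W+, W-) = 38.
Step 5: Ties in |d|, so use the tie-corrected normal approximation.
        E[W] = n(n+1)/4 = 12*13/4 = 39.
        Tie groups: |d|=1 (t=2), |d|=2 (t=2), |d|=3 (t=2), |d|=6 (t=3); sum(t^3 - t) = 42.
        Var[W] = n(n+1)(2n+1)/24 - sum(t^3-t)/48 = 3900/24 - 42/48 = 161.625.
        z = (W - E[W]) / sqrt(Var[W]) = (38 - 39) / 12.7132 = -0.0787.
        Two-sided p = 2*Phi(z) = 0.937304.
Step 6: alpha = 0.05. fail to reject H0.

W+ = 40, W- = 38, W = min = 38, p = 0.937304, fail to reject H0.


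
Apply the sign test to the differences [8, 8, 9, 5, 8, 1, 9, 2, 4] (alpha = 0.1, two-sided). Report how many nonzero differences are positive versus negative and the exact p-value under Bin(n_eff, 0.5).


Step 1: Discard zero differences. Original n = 9; n_eff = number of nonzero differences = 9.
Nonzero differences (with sign): +8, +8, +9, +5, +8, +1, +9, +2, +4
Step 2: Count signs: positive = 9, negative = 0.
Step 3: Under H0: P(positive) = 0.5, so the number of positives S ~ Bin(9, 0.5).
Step 4: Two-sided exact p-value = sum of Bin(9,0.5) probabilities at or below the observed probability = 0.003906.
Step 5: alpha = 0.1. reject H0.

n_eff = 9, pos = 9, neg = 0, p = 0.003906, reject H0.


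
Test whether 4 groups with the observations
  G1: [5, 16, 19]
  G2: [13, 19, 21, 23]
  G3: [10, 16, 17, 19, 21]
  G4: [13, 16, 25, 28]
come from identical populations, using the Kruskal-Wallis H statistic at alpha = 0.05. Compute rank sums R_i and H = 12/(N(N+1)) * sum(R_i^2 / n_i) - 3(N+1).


Step 1: Combine all N = 16 observations and assign midranks.
sorted (value, group, rank): (5,G1,1), (10,G3,2), (13,G2,3.5), (13,G4,3.5), (16,G1,6), (16,G3,6), (16,G4,6), (17,G3,8), (19,G1,10), (19,G2,10), (19,G3,10), (21,G2,12.5), (21,G3,12.5), (23,G2,14), (25,G4,15), (28,G4,16)
Step 2: Sum ranks within each group.
R_1 = 17 (n_1 = 3)
R_2 = 40 (n_2 = 4)
R_3 = 38.5 (n_3 = 5)
R_4 = 40.5 (n_4 = 4)
Step 3: H = 12/(N(N+1)) * sum(R_i^2/n_i) - 3(N+1)
     = 12/(16*17) * (17^2/3 + 40^2/4 + 38.5^2/5 + 40.5^2/4) - 3*17
     = 0.044118 * 1202.85 - 51
     = 2.066728.
Step 4: Ties present; correction factor C = 1 - 60/(16^3 - 16) = 0.985294. Corrected H = 2.066728 / 0.985294 = 2.097575.
Step 5: Under H0, H ~ chi^2(3); p-value = 0.552404.
Step 6: alpha = 0.05. fail to reject H0.

H = 2.0976, df = 3, p = 0.552404, fail to reject H0.


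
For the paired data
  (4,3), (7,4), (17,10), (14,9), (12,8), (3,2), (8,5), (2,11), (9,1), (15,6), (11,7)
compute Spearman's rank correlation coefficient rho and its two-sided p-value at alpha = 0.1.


Step 1: Rank x and y separately (midranks; no ties here).
rank(x): 4->3, 7->4, 17->11, 14->9, 12->8, 3->2, 8->5, 2->1, 9->6, 15->10, 11->7
rank(y): 3->3, 4->4, 10->10, 9->9, 8->8, 2->2, 5->5, 11->11, 1->1, 6->6, 7->7
Step 2: d_i = R_x(i) - R_y(i); compute d_i^2.
  (3-3)^2=0, (4-4)^2=0, (11-10)^2=1, (9-9)^2=0, (8-8)^2=0, (2-2)^2=0, (5-5)^2=0, (1-11)^2=100, (6-1)^2=25, (10-6)^2=16, (7-7)^2=0
sum(d^2) = 142.
Step 3: rho = 1 - 6*142 / (11*(11^2 - 1)) = 1 - 852/1320 = 0.354545.
Step 4: Under H0, t = rho * sqrt((n-2)/(1-rho^2)) = 1.1375 ~ t(9).
Step 5: Two-sided p-value from the t-distribution with 9 df = 0.284693.
Step 6: alpha = 0.1. fail to reject H0.

rho = 0.3545, p = 0.284693, fail to reject H0 at alpha = 0.1.


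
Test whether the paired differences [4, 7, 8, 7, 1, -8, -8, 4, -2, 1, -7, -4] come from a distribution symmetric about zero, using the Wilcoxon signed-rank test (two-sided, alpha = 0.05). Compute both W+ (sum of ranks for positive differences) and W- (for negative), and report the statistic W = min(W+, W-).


Step 1: Drop any zero differences (none here) and take |d_i|.
|d| = [4, 7, 8, 7, 1, 8, 8, 4, 2, 1, 7, 4]
Step 2: Midrank |d_i| (ties get averaged ranks).
ranks: |4|->5, |7|->8, |8|->11, |7|->8, |1|->1.5, |8|->11, |8|->11, |4|->5, |2|->3, |1|->1.5, |7|->8, |4|->5
Step 3: Attach original signs; sum ranks with positive sign and with negative sign.
W+ = 5 + 8 + 11 + 8 + 1.5 + 5 + 1.5 = 40
W- = 11 + 11 + 3 + 8 + 5 = 38
(Check: W+ + W- = 78 should equal n(n+1)/2 = 78.)
Step 4: Test statistic W = min(W+, W-) = 38.
Step 5: Ties in |d|, so use the tie-corrected normal approximation.
        E[W] = n(n+1)/4 = 12*13/4 = 39.
        Tie groups: |d|=1 (t=2), |d|=4 (t=3), |d|=7 (t=3), |d|=8 (t=3); sum(t^3 - t) = 78.
        Var[W] = n(n+1)(2n+1)/24 - sum(t^3-t)/48 = 3900/24 - 78/48 = 160.875.
        z = (W - E[W]) / sqrt(Var[W]) = (38 - 39) / 12.6837 = -0.0788.
        Two-sided p = 2*Phi(z) = 0.937159.
Step 6: alpha = 0.05. fail to reject H0.

W+ = 40, W- = 38, W = min = 38, p = 0.937159, fail to reject H0.


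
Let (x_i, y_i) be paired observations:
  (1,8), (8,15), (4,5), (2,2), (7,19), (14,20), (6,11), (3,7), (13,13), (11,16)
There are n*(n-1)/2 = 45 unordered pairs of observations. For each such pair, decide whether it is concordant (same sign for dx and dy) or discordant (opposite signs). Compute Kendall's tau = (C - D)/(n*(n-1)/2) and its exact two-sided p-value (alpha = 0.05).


Step 1: Enumerate the 45 unordered pairs (i,j) with i<j and classify each by sign(x_j-x_i) * sign(y_j-y_i).
  (1,2):dx=+7,dy=+7->C; (1,3):dx=+3,dy=-3->D; (1,4):dx=+1,dy=-6->D; (1,5):dx=+6,dy=+11->C
  (1,6):dx=+13,dy=+12->C; (1,7):dx=+5,dy=+3->C; (1,8):dx=+2,dy=-1->D; (1,9):dx=+12,dy=+5->C
  (1,10):dx=+10,dy=+8->C; (2,3):dx=-4,dy=-10->C; (2,4):dx=-6,dy=-13->C; (2,5):dx=-1,dy=+4->D
  (2,6):dx=+6,dy=+5->C; (2,7):dx=-2,dy=-4->C; (2,8):dx=-5,dy=-8->C; (2,9):dx=+5,dy=-2->D
  (2,10):dx=+3,dy=+1->C; (3,4):dx=-2,dy=-3->C; (3,5):dx=+3,dy=+14->C; (3,6):dx=+10,dy=+15->C
  (3,7):dx=+2,dy=+6->C; (3,8):dx=-1,dy=+2->D; (3,9):dx=+9,dy=+8->C; (3,10):dx=+7,dy=+11->C
  (4,5):dx=+5,dy=+17->C; (4,6):dx=+12,dy=+18->C; (4,7):dx=+4,dy=+9->C; (4,8):dx=+1,dy=+5->C
  (4,9):dx=+11,dy=+11->C; (4,10):dx=+9,dy=+14->C; (5,6):dx=+7,dy=+1->C; (5,7):dx=-1,dy=-8->C
  (5,8):dx=-4,dy=-12->C; (5,9):dx=+6,dy=-6->D; (5,10):dx=+4,dy=-3->D; (6,7):dx=-8,dy=-9->C
  (6,8):dx=-11,dy=-13->C; (6,9):dx=-1,dy=-7->C; (6,10):dx=-3,dy=-4->C; (7,8):dx=-3,dy=-4->C
  (7,9):dx=+7,dy=+2->C; (7,10):dx=+5,dy=+5->C; (8,9):dx=+10,dy=+6->C; (8,10):dx=+8,dy=+9->C
  (9,10):dx=-2,dy=+3->D
Step 2: C = 36, D = 9, total pairs = 45.
Step 3: tau = (C - D)/(n(n-1)/2) = (36 - 9)/45 = 0.600000.
Step 4: Exact two-sided p-value (enumerate n! = 3628800 permutations of y under H0): p = 0.016666.
Step 5: alpha = 0.05. reject H0.

tau_b = 0.6000 (C=36, D=9), p = 0.016666, reject H0.


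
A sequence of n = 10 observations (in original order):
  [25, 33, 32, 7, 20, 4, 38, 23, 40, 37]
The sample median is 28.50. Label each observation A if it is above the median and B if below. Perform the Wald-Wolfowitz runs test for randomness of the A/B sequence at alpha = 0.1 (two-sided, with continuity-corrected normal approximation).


Step 1: Compute median = 28.50; label A = above, B = below.
Labels in order: BAABBBABAA  (n_A = 5, n_B = 5)
Step 2: Count runs R = 6.
Step 3: Under H0 (random ordering), E[R] = 2*n_A*n_B/(n_A+n_B) + 1 = 2*5*5/10 + 1 = 6.0000.
        Var[R] = 2*n_A*n_B*(2*n_A*n_B - n_A - n_B) / ((n_A+n_B)^2 * (n_A+n_B-1)) = 2000/900 = 2.2222.
        SD[R] = 1.4907.
Step 4: R = E[R], so z = 0 with no continuity correction.
Step 5: Two-sided p-value via normal approximation = 2*(1 - Phi(|z|)) = 1.000000.
Step 6: alpha = 0.1. fail to reject H0.

R = 6, z = 0.0000, p = 1.000000, fail to reject H0.


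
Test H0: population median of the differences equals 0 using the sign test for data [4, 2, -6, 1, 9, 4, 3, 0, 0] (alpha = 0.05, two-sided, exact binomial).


Step 1: Discard zero differences. Original n = 9; n_eff = number of nonzero differences = 7.
Nonzero differences (with sign): +4, +2, -6, +1, +9, +4, +3
Step 2: Count signs: positive = 6, negative = 1.
Step 3: Under H0: P(positive) = 0.5, so the number of positives S ~ Bin(7, 0.5).
Step 4: Two-sided exact p-value = sum of Bin(7,0.5) probabilities at or below the observed probability = 0.125000.
Step 5: alpha = 0.05. fail to reject H0.

n_eff = 7, pos = 6, neg = 1, p = 0.125000, fail to reject H0.


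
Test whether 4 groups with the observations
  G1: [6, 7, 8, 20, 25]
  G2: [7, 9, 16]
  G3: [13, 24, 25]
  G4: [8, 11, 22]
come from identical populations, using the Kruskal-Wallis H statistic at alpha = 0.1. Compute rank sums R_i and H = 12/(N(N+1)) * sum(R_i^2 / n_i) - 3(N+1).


Step 1: Combine all N = 14 observations and assign midranks.
sorted (value, group, rank): (6,G1,1), (7,G1,2.5), (7,G2,2.5), (8,G1,4.5), (8,G4,4.5), (9,G2,6), (11,G4,7), (13,G3,8), (16,G2,9), (20,G1,10), (22,G4,11), (24,G3,12), (25,G1,13.5), (25,G3,13.5)
Step 2: Sum ranks within each group.
R_1 = 31.5 (n_1 = 5)
R_2 = 17.5 (n_2 = 3)
R_3 = 33.5 (n_3 = 3)
R_4 = 22.5 (n_4 = 3)
Step 3: H = 12/(N(N+1)) * sum(R_i^2/n_i) - 3(N+1)
     = 12/(14*15) * (31.5^2/5 + 17.5^2/3 + 33.5^2/3 + 22.5^2/3) - 3*15
     = 0.057143 * 843.367 - 45
     = 3.192381.
Step 4: Ties present; correction factor C = 1 - 18/(14^3 - 14) = 0.993407. Corrected H = 3.192381 / 0.993407 = 3.213569.
Step 5: Under H0, H ~ chi^2(3); p-value = 0.359854.
Step 6: alpha = 0.1. fail to reject H0.

H = 3.2136, df = 3, p = 0.359854, fail to reject H0.


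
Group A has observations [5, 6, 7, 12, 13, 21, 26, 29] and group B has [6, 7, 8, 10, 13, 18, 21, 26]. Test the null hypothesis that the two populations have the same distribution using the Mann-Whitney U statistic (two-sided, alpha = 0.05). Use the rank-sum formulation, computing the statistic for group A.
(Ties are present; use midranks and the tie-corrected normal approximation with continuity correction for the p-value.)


Step 1: Combine and sort all 16 observations; assign midranks.
sorted (value, group): (5,X), (6,X), (6,Y), (7,X), (7,Y), (8,Y), (10,Y), (12,X), (13,X), (13,Y), (18,Y), (21,X), (21,Y), (26,X), (26,Y), (29,X)
ranks: 5->1, 6->2.5, 6->2.5, 7->4.5, 7->4.5, 8->6, 10->7, 12->8, 13->9.5, 13->9.5, 18->11, 21->12.5, 21->12.5, 26->14.5, 26->14.5, 29->16
Step 2: Rank sum for X: R1 = 1 + 2.5 + 4.5 + 8 + 9.5 + 12.5 + 14.5 + 16 = 68.5.
Step 3: U_X = R1 - n1(n1+1)/2 = 68.5 - 8*9/2 = 68.5 - 36 = 32.5.
       U_Y = n1*n2 - U_X = 64 - 32.5 = 31.5.
Step 4: Ties are present, so use the tie-corrected normal approximation (with continuity correction) for the p-value.
Step 5: p-value = 1.000000; compare to alpha = 0.05. fail to reject H0.

U_X = 32.5, p = 1.000000, fail to reject H0 at alpha = 0.05.


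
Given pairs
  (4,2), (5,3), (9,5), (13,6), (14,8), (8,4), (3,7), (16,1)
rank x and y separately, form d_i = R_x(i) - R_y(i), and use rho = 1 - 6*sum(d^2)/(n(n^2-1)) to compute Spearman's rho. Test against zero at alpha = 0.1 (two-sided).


Step 1: Rank x and y separately (midranks; no ties here).
rank(x): 4->2, 5->3, 9->5, 13->6, 14->7, 8->4, 3->1, 16->8
rank(y): 2->2, 3->3, 5->5, 6->6, 8->8, 4->4, 7->7, 1->1
Step 2: d_i = R_x(i) - R_y(i); compute d_i^2.
  (2-2)^2=0, (3-3)^2=0, (5-5)^2=0, (6-6)^2=0, (7-8)^2=1, (4-4)^2=0, (1-7)^2=36, (8-1)^2=49
sum(d^2) = 86.
Step 3: rho = 1 - 6*86 / (8*(8^2 - 1)) = 1 - 516/504 = -0.023810.
Step 4: Under H0, t = rho * sqrt((n-2)/(1-rho^2)) = -0.0583 ~ t(6).
Step 5: Two-sided p-value from the t-distribution with 6 df = 0.955374.
Step 6: alpha = 0.1. fail to reject H0.

rho = -0.0238, p = 0.955374, fail to reject H0 at alpha = 0.1.


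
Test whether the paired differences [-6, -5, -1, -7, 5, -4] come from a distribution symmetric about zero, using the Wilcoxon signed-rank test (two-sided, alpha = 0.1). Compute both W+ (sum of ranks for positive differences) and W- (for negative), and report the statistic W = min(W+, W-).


Step 1: Drop any zero differences (none here) and take |d_i|.
|d| = [6, 5, 1, 7, 5, 4]
Step 2: Midrank |d_i| (ties get averaged ranks).
ranks: |6|->5, |5|->3.5, |1|->1, |7|->6, |5|->3.5, |4|->2
Step 3: Attach original signs; sum ranks with positive sign and with negative sign.
W+ = 3.5 = 3.5
W- = 5 + 3.5 + 1 + 6 + 2 = 17.5
(Check: W+ + W- = 21 should equal n(n+1)/2 = 21.)
Step 4: Test statistic W = min(W+, W-) = 3.5.
Step 5: Ties in |d|, so use the tie-corrected normal approximation.
        E[W] = n(n+1)/4 = 6*7/4 = 10.5.
        Tie groups: |d|=5 (t=2); sum(t^3 - t) = 6.
        Var[W] = n(n+1)(2n+1)/24 - sum(t^3-t)/48 = 546/24 - 6/48 = 22.625.
        z = (W - E[W]) / sqrt(Var[W]) = (3.5 - 10.5) / 4.7566 = -1.4716.
        Two-sided p = 2*Phi(z) = 0.141116.
Step 6: alpha = 0.1. fail to reject H0.

W+ = 3.5, W- = 17.5, W = min = 3.5, p = 0.141116, fail to reject H0.


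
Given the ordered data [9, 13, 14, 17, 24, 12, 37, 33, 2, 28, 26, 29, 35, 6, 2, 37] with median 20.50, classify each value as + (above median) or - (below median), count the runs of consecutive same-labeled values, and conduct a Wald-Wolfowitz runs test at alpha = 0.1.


Step 1: Compute median = 20.50; label A = above, B = below.
Labels in order: BBBBABAABAAAABBA  (n_A = 8, n_B = 8)
Step 2: Count runs R = 8.
Step 3: Under H0 (random ordering), E[R] = 2*n_A*n_B/(n_A+n_B) + 1 = 2*8*8/16 + 1 = 9.0000.
        Var[R] = 2*n_A*n_B*(2*n_A*n_B - n_A - n_B) / ((n_A+n_B)^2 * (n_A+n_B-1)) = 14336/3840 = 3.7333.
        SD[R] = 1.9322.
Step 4: Continuity-corrected z = (R + 0.5 - E[R]) / SD[R] = (8 + 0.5 - 9.0000) / 1.9322 = -0.2588.
Step 5: Two-sided p-value via normal approximation = 2*(1 - Phi(|z|)) = 0.795809.
Step 6: alpha = 0.1. fail to reject H0.

R = 8, z = -0.2588, p = 0.795809, fail to reject H0.


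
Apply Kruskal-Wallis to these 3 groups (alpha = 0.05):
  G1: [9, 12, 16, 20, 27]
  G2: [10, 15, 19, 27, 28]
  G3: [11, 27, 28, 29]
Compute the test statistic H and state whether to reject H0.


Step 1: Combine all N = 14 observations and assign midranks.
sorted (value, group, rank): (9,G1,1), (10,G2,2), (11,G3,3), (12,G1,4), (15,G2,5), (16,G1,6), (19,G2,7), (20,G1,8), (27,G1,10), (27,G2,10), (27,G3,10), (28,G2,12.5), (28,G3,12.5), (29,G3,14)
Step 2: Sum ranks within each group.
R_1 = 29 (n_1 = 5)
R_2 = 36.5 (n_2 = 5)
R_3 = 39.5 (n_3 = 4)
Step 3: H = 12/(N(N+1)) * sum(R_i^2/n_i) - 3(N+1)
     = 12/(14*15) * (29^2/5 + 36.5^2/5 + 39.5^2/4) - 3*15
     = 0.057143 * 824.712 - 45
     = 2.126429.
Step 4: Ties present; correction factor C = 1 - 30/(14^3 - 14) = 0.989011. Corrected H = 2.126429 / 0.989011 = 2.150056.
Step 5: Under H0, H ~ chi^2(2); p-value = 0.341288.
Step 6: alpha = 0.05. fail to reject H0.

H = 2.1501, df = 2, p = 0.341288, fail to reject H0.


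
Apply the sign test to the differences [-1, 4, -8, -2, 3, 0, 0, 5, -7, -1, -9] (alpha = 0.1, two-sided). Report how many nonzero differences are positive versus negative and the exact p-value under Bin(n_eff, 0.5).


Step 1: Discard zero differences. Original n = 11; n_eff = number of nonzero differences = 9.
Nonzero differences (with sign): -1, +4, -8, -2, +3, +5, -7, -1, -9
Step 2: Count signs: positive = 3, negative = 6.
Step 3: Under H0: P(positive) = 0.5, so the number of positives S ~ Bin(9, 0.5).
Step 4: Two-sided exact p-value = sum of Bin(9,0.5) probabilities at or below the observed probability = 0.507812.
Step 5: alpha = 0.1. fail to reject H0.

n_eff = 9, pos = 3, neg = 6, p = 0.507812, fail to reject H0.


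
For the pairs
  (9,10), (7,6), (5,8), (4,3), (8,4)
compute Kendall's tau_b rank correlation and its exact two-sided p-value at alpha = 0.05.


Step 1: Enumerate the 10 unordered pairs (i,j) with i<j and classify each by sign(x_j-x_i) * sign(y_j-y_i).
  (1,2):dx=-2,dy=-4->C; (1,3):dx=-4,dy=-2->C; (1,4):dx=-5,dy=-7->C; (1,5):dx=-1,dy=-6->C
  (2,3):dx=-2,dy=+2->D; (2,4):dx=-3,dy=-3->C; (2,5):dx=+1,dy=-2->D; (3,4):dx=-1,dy=-5->C
  (3,5):dx=+3,dy=-4->D; (4,5):dx=+4,dy=+1->C
Step 2: C = 7, D = 3, total pairs = 10.
Step 3: tau = (C - D)/(n(n-1)/2) = (7 - 3)/10 = 0.400000.
Step 4: Exact two-sided p-value (enumerate n! = 120 permutations of y under H0): p = 0.483333.
Step 5: alpha = 0.05. fail to reject H0.

tau_b = 0.4000 (C=7, D=3), p = 0.483333, fail to reject H0.


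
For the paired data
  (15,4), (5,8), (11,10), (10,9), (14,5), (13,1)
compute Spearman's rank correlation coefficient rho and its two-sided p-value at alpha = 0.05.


Step 1: Rank x and y separately (midranks; no ties here).
rank(x): 15->6, 5->1, 11->3, 10->2, 14->5, 13->4
rank(y): 4->2, 8->4, 10->6, 9->5, 5->3, 1->1
Step 2: d_i = R_x(i) - R_y(i); compute d_i^2.
  (6-2)^2=16, (1-4)^2=9, (3-6)^2=9, (2-5)^2=9, (5-3)^2=4, (4-1)^2=9
sum(d^2) = 56.
Step 3: rho = 1 - 6*56 / (6*(6^2 - 1)) = 1 - 336/210 = -0.600000.
Step 4: Under H0, t = rho * sqrt((n-2)/(1-rho^2)) = -1.5000 ~ t(4).
Step 5: Two-sided p-value from the t-distribution with 4 df = 0.208000.
Step 6: alpha = 0.05. fail to reject H0.

rho = -0.6000, p = 0.208000, fail to reject H0 at alpha = 0.05.


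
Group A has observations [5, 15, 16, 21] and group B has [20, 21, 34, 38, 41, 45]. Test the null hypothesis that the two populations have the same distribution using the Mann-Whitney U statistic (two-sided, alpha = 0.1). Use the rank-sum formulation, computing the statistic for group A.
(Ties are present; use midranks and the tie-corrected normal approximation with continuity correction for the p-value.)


Step 1: Combine and sort all 10 observations; assign midranks.
sorted (value, group): (5,X), (15,X), (16,X), (20,Y), (21,X), (21,Y), (34,Y), (38,Y), (41,Y), (45,Y)
ranks: 5->1, 15->2, 16->3, 20->4, 21->5.5, 21->5.5, 34->7, 38->8, 41->9, 45->10
Step 2: Rank sum for X: R1 = 1 + 2 + 3 + 5.5 = 11.5.
Step 3: U_X = R1 - n1(n1+1)/2 = 11.5 - 4*5/2 = 11.5 - 10 = 1.5.
       U_Y = n1*n2 - U_X = 24 - 1.5 = 22.5.
Step 4: Ties are present, so use the tie-corrected normal approximation (with continuity correction) for the p-value.
Step 5: p-value = 0.032476; compare to alpha = 0.1. reject H0.

U_X = 1.5, p = 0.032476, reject H0 at alpha = 0.1.


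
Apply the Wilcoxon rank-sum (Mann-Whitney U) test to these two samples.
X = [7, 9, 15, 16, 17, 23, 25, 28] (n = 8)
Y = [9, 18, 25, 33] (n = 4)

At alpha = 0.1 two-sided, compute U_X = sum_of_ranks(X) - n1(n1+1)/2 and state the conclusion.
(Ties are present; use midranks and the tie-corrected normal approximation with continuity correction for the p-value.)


Step 1: Combine and sort all 12 observations; assign midranks.
sorted (value, group): (7,X), (9,X), (9,Y), (15,X), (16,X), (17,X), (18,Y), (23,X), (25,X), (25,Y), (28,X), (33,Y)
ranks: 7->1, 9->2.5, 9->2.5, 15->4, 16->5, 17->6, 18->7, 23->8, 25->9.5, 25->9.5, 28->11, 33->12
Step 2: Rank sum for X: R1 = 1 + 2.5 + 4 + 5 + 6 + 8 + 9.5 + 11 = 47.
Step 3: U_X = R1 - n1(n1+1)/2 = 47 - 8*9/2 = 47 - 36 = 11.
       U_Y = n1*n2 - U_X = 32 - 11 = 21.
Step 4: Ties are present, so use the tie-corrected normal approximation (with continuity correction) for the p-value.
Step 5: p-value = 0.443097; compare to alpha = 0.1. fail to reject H0.

U_X = 11, p = 0.443097, fail to reject H0 at alpha = 0.1.


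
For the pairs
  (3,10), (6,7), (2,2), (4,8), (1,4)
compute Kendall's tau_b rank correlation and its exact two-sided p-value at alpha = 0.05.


Step 1: Enumerate the 10 unordered pairs (i,j) with i<j and classify each by sign(x_j-x_i) * sign(y_j-y_i).
  (1,2):dx=+3,dy=-3->D; (1,3):dx=-1,dy=-8->C; (1,4):dx=+1,dy=-2->D; (1,5):dx=-2,dy=-6->C
  (2,3):dx=-4,dy=-5->C; (2,4):dx=-2,dy=+1->D; (2,5):dx=-5,dy=-3->C; (3,4):dx=+2,dy=+6->C
  (3,5):dx=-1,dy=+2->D; (4,5):dx=-3,dy=-4->C
Step 2: C = 6, D = 4, total pairs = 10.
Step 3: tau = (C - D)/(n(n-1)/2) = (6 - 4)/10 = 0.200000.
Step 4: Exact two-sided p-value (enumerate n! = 120 permutations of y under H0): p = 0.816667.
Step 5: alpha = 0.05. fail to reject H0.

tau_b = 0.2000 (C=6, D=4), p = 0.816667, fail to reject H0.


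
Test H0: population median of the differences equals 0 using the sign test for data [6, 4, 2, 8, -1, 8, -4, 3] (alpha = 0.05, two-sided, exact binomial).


Step 1: Discard zero differences. Original n = 8; n_eff = number of nonzero differences = 8.
Nonzero differences (with sign): +6, +4, +2, +8, -1, +8, -4, +3
Step 2: Count signs: positive = 6, negative = 2.
Step 3: Under H0: P(positive) = 0.5, so the number of positives S ~ Bin(8, 0.5).
Step 4: Two-sided exact p-value = sum of Bin(8,0.5) probabilities at or below the observed probability = 0.289062.
Step 5: alpha = 0.05. fail to reject H0.

n_eff = 8, pos = 6, neg = 2, p = 0.289062, fail to reject H0.


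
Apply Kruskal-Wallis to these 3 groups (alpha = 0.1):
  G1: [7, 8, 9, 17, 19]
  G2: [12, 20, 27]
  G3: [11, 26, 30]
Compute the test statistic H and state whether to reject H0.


Step 1: Combine all N = 11 observations and assign midranks.
sorted (value, group, rank): (7,G1,1), (8,G1,2), (9,G1,3), (11,G3,4), (12,G2,5), (17,G1,6), (19,G1,7), (20,G2,8), (26,G3,9), (27,G2,10), (30,G3,11)
Step 2: Sum ranks within each group.
R_1 = 19 (n_1 = 5)
R_2 = 23 (n_2 = 3)
R_3 = 24 (n_3 = 3)
Step 3: H = 12/(N(N+1)) * sum(R_i^2/n_i) - 3(N+1)
     = 12/(11*12) * (19^2/5 + 23^2/3 + 24^2/3) - 3*12
     = 0.090909 * 440.533 - 36
     = 4.048485.
Step 4: No ties, so H is used without correction.
Step 5: Under H0, H ~ chi^2(2); p-value = 0.132094.
Step 6: alpha = 0.1. fail to reject H0.

H = 4.0485, df = 2, p = 0.132094, fail to reject H0.


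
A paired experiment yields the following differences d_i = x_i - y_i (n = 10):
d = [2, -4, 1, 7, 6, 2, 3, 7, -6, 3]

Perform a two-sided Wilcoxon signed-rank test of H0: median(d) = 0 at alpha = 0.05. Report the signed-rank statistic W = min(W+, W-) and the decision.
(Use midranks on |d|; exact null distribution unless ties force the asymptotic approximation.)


Step 1: Drop any zero differences (none here) and take |d_i|.
|d| = [2, 4, 1, 7, 6, 2, 3, 7, 6, 3]
Step 2: Midrank |d_i| (ties get averaged ranks).
ranks: |2|->2.5, |4|->6, |1|->1, |7|->9.5, |6|->7.5, |2|->2.5, |3|->4.5, |7|->9.5, |6|->7.5, |3|->4.5
Step 3: Attach original signs; sum ranks with positive sign and with negative sign.
W+ = 2.5 + 1 + 9.5 + 7.5 + 2.5 + 4.5 + 9.5 + 4.5 = 41.5
W- = 6 + 7.5 = 13.5
(Check: W+ + W- = 55 should equal n(n+1)/2 = 55.)
Step 4: Test statistic W = min(W+, W-) = 13.5.
Step 5: Ties in |d|, so use the tie-corrected normal approximation.
        E[W] = n(n+1)/4 = 10*11/4 = 27.5.
        Tie groups: |d|=2 (t=2), |d|=3 (t=2), |d|=6 (t=2), |d|=7 (t=2); sum(t^3 - t) = 24.
        Var[W] = n(n+1)(2n+1)/24 - sum(t^3-t)/48 = 2310/24 - 24/48 = 95.75.
        z = (W - E[W]) / sqrt(Var[W]) = (13.5 - 27.5) / 9.7852 = -1.4307.
        Two-sided p = 2*Phi(z) = 0.152507.
Step 6: alpha = 0.05. fail to reject H0.

W+ = 41.5, W- = 13.5, W = min = 13.5, p = 0.152507, fail to reject H0.


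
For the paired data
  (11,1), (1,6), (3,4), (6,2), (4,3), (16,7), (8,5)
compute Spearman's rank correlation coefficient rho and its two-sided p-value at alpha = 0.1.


Step 1: Rank x and y separately (midranks; no ties here).
rank(x): 11->6, 1->1, 3->2, 6->4, 4->3, 16->7, 8->5
rank(y): 1->1, 6->6, 4->4, 2->2, 3->3, 7->7, 5->5
Step 2: d_i = R_x(i) - R_y(i); compute d_i^2.
  (6-1)^2=25, (1-6)^2=25, (2-4)^2=4, (4-2)^2=4, (3-3)^2=0, (7-7)^2=0, (5-5)^2=0
sum(d^2) = 58.
Step 3: rho = 1 - 6*58 / (7*(7^2 - 1)) = 1 - 348/336 = -0.035714.
Step 4: Under H0, t = rho * sqrt((n-2)/(1-rho^2)) = -0.0799 ~ t(5).
Step 5: Two-sided p-value from the t-distribution with 5 df = 0.939408.
Step 6: alpha = 0.1. fail to reject H0.

rho = -0.0357, p = 0.939408, fail to reject H0 at alpha = 0.1.


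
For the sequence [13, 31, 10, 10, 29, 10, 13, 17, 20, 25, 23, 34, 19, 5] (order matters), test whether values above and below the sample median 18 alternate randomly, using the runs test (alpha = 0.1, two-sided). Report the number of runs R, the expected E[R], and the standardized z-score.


Step 1: Compute median = 18; label A = above, B = below.
Labels in order: BABBABBBAAAAAB  (n_A = 7, n_B = 7)
Step 2: Count runs R = 7.
Step 3: Under H0 (random ordering), E[R] = 2*n_A*n_B/(n_A+n_B) + 1 = 2*7*7/14 + 1 = 8.0000.
        Var[R] = 2*n_A*n_B*(2*n_A*n_B - n_A - n_B) / ((n_A+n_B)^2 * (n_A+n_B-1)) = 8232/2548 = 3.2308.
        SD[R] = 1.7974.
Step 4: Continuity-corrected z = (R + 0.5 - E[R]) / SD[R] = (7 + 0.5 - 8.0000) / 1.7974 = -0.2782.
Step 5: Two-sided p-value via normal approximation = 2*(1 - Phi(|z|)) = 0.780879.
Step 6: alpha = 0.1. fail to reject H0.

R = 7, z = -0.2782, p = 0.780879, fail to reject H0.


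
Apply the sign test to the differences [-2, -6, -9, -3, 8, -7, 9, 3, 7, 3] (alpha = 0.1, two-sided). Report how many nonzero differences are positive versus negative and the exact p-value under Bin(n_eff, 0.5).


Step 1: Discard zero differences. Original n = 10; n_eff = number of nonzero differences = 10.
Nonzero differences (with sign): -2, -6, -9, -3, +8, -7, +9, +3, +7, +3
Step 2: Count signs: positive = 5, negative = 5.
Step 3: Under H0: P(positive) = 0.5, so the number of positives S ~ Bin(10, 0.5).
Step 4: Two-sided exact p-value = sum of Bin(10,0.5) probabilities at or below the observed probability = 1.000000.
Step 5: alpha = 0.1. fail to reject H0.

n_eff = 10, pos = 5, neg = 5, p = 1.000000, fail to reject H0.


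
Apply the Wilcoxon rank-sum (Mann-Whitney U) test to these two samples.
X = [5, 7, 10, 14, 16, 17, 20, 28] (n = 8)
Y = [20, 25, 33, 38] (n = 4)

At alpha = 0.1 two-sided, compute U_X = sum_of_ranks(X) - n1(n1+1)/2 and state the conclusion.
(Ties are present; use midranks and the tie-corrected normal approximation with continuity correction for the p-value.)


Step 1: Combine and sort all 12 observations; assign midranks.
sorted (value, group): (5,X), (7,X), (10,X), (14,X), (16,X), (17,X), (20,X), (20,Y), (25,Y), (28,X), (33,Y), (38,Y)
ranks: 5->1, 7->2, 10->3, 14->4, 16->5, 17->6, 20->7.5, 20->7.5, 25->9, 28->10, 33->11, 38->12
Step 2: Rank sum for X: R1 = 1 + 2 + 3 + 4 + 5 + 6 + 7.5 + 10 = 38.5.
Step 3: U_X = R1 - n1(n1+1)/2 = 38.5 - 8*9/2 = 38.5 - 36 = 2.5.
       U_Y = n1*n2 - U_X = 32 - 2.5 = 29.5.
Step 4: Ties are present, so use the tie-corrected normal approximation (with continuity correction) for the p-value.
Step 5: p-value = 0.026980; compare to alpha = 0.1. reject H0.

U_X = 2.5, p = 0.026980, reject H0 at alpha = 0.1.


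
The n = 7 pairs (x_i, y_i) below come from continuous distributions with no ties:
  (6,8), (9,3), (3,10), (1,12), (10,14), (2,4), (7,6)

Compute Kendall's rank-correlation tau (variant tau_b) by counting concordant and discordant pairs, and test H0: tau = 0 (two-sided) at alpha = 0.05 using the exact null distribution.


Step 1: Enumerate the 21 unordered pairs (i,j) with i<j and classify each by sign(x_j-x_i) * sign(y_j-y_i).
  (1,2):dx=+3,dy=-5->D; (1,3):dx=-3,dy=+2->D; (1,4):dx=-5,dy=+4->D; (1,5):dx=+4,dy=+6->C
  (1,6):dx=-4,dy=-4->C; (1,7):dx=+1,dy=-2->D; (2,3):dx=-6,dy=+7->D; (2,4):dx=-8,dy=+9->D
  (2,5):dx=+1,dy=+11->C; (2,6):dx=-7,dy=+1->D; (2,7):dx=-2,dy=+3->D; (3,4):dx=-2,dy=+2->D
  (3,5):dx=+7,dy=+4->C; (3,6):dx=-1,dy=-6->C; (3,7):dx=+4,dy=-4->D; (4,5):dx=+9,dy=+2->C
  (4,6):dx=+1,dy=-8->D; (4,7):dx=+6,dy=-6->D; (5,6):dx=-8,dy=-10->C; (5,7):dx=-3,dy=-8->C
  (6,7):dx=+5,dy=+2->C
Step 2: C = 9, D = 12, total pairs = 21.
Step 3: tau = (C - D)/(n(n-1)/2) = (9 - 12)/21 = -0.142857.
Step 4: Exact two-sided p-value (enumerate n! = 5040 permutations of y under H0): p = 0.772619.
Step 5: alpha = 0.05. fail to reject H0.

tau_b = -0.1429 (C=9, D=12), p = 0.772619, fail to reject H0.
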